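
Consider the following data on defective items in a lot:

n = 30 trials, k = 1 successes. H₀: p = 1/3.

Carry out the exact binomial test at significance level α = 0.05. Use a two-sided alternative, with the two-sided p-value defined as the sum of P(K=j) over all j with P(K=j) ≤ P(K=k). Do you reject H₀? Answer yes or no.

Exact binomial: n=30, k=1, p₀=1/3=0.3333
P(X=j) = C(n,j)·p₀^j·(1−p₀)^(n−j); p = Σ P(X=j) over j with P(X=j) ≤ P(X=1)
p-value (two-sided) = 0.00013
At α=0.05: p < α → reject H₀

reject H₀: yes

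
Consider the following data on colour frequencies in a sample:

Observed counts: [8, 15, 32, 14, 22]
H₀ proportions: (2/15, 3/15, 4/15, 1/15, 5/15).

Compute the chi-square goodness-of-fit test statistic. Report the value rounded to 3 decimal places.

test statistic = 17.099

n = 91; E_i = n·p_i = [12.13, 18.20, 24.27, 6.07, 30.33]
χ² = (8−12.13)²/12.13 + (15−18.20)²/18.20 + (32−24.27)²/24.27 + (14−6.07)²/6.07 + (22−30.33)²/30.33 = 17.0989
df = 4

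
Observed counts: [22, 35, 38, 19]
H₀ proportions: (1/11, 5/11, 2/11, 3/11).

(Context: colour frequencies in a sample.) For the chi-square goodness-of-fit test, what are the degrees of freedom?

degrees of freedom = 3

df = k − 1 = 4 − 1 = 3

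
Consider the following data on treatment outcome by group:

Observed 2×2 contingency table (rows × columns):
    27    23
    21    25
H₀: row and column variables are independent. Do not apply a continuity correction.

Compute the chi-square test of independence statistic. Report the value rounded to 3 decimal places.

Row totals [50, 46], col totals [48, 48], n=96
χ² = (27−25.00)²/25.00 + (23−25.00)²/25.00 + (21−23.00)²/23.00 + (25−23.00)²/23.00 = 0.6678
df = 1

test statistic = 0.668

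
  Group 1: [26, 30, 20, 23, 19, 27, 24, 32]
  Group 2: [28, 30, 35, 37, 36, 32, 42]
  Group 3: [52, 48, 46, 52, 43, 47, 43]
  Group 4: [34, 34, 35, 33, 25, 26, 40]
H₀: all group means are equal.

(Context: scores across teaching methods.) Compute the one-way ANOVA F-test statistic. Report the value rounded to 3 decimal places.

test statistic = 29.667

Group means [25.12, 34.29, 47.29, 32.43], grand mean 34.448
SSB = Σnᵢ(x̄ᵢ−x̄)² = 1877.726; SSW = ΣΣ(x−x̄ᵢ)² = 527.446
MSB = 1877.726/3 = 625.9087; MSW = 527.446/25 = 21.0979
F = MSB/MSW = 29.6669
df = (3, 25)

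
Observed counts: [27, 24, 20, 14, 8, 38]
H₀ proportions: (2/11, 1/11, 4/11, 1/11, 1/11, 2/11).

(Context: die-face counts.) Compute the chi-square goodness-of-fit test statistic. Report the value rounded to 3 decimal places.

test statistic = 38.828

n = 131; E_i = n·p_i = [23.82, 11.91, 47.64, 11.91, 11.91, 23.82]
χ² = (27−23.82)²/23.82 + (24−11.91)²/11.91 + (20−47.64)²/47.64 + (14−11.91)²/11.91 + (8−11.91)²/11.91 + (38−23.82)²/23.82 = 38.8282
df = 5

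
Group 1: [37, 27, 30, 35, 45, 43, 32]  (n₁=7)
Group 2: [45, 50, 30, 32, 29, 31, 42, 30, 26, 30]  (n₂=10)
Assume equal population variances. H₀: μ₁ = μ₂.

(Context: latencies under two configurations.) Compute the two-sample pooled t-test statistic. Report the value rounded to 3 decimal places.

test statistic = 0.288

x̄₁=35.571, s₁=6.630, n₁=7
x̄₂=34.500, s₂=8.086, n₂=10
s_p² = [6·6.630² + 9·8.086²]/15 = 56.8143
SE = √(s_p²·(1/7+1/10)) = 3.7145
t = (35.571−34.500)/3.7145 = 0.2884
df = 15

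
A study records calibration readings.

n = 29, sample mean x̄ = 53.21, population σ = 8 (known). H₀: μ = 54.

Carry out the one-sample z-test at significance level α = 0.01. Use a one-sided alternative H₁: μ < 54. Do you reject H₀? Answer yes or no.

SE = σ/√n = 8/√29 = 1.4856
z = (x̄−μ₀)/SE = (53.21−54)/1.4856 = -0.5318
p-value (one-sided, H₁ less) = 0.29744
At α=0.01: p ≥ α → fail to reject H₀

reject H₀: no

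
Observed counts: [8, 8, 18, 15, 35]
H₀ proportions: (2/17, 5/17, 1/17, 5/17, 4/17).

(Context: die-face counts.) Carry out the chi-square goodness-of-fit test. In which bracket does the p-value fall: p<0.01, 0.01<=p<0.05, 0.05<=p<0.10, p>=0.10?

p-value bracket: p<0.01

n = 84; E_i = n·p_i = [9.88, 24.71, 4.94, 24.71, 19.76]
χ² = (8−9.88)²/9.88 + (8−24.71)²/24.71 + (18−4.94)²/4.94 + (15−24.71)²/24.71 + (35−19.76)²/19.76 = 61.7244
df = 4
p-value (upper-tail) = 0.00000
→ bracket: p<0.01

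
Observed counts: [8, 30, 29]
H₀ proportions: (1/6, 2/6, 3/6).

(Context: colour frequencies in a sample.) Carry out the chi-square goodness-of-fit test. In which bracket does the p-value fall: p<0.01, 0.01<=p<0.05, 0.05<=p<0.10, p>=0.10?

n = 67; E_i = n·p_i = [11.17, 22.33, 33.50]
χ² = (8−11.17)²/11.17 + (30−22.33)²/22.33 + (29−33.50)²/33.50 = 4.1343
df = 2
p-value (upper-tail) = 0.12654
→ bracket: p>=0.10

p-value bracket: p>=0.10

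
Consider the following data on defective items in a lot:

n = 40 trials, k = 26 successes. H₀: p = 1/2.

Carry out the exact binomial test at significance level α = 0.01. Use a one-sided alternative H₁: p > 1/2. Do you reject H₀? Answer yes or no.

Exact binomial: n=40, k=26, p₀=1/2=0.5000
P(X≥26) from Σ C(n,i)·p₀^i·(1−p₀)^(n−i)
p-value (one-sided, H₁ greater) = 0.04035
At α=0.01: p ≥ α → fail to reject H₀

reject H₀: no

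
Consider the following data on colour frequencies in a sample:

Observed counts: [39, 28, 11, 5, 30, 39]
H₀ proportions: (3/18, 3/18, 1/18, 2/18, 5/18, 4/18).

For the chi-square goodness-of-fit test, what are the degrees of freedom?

degrees of freedom = 5

df = k − 1 = 6 − 1 = 5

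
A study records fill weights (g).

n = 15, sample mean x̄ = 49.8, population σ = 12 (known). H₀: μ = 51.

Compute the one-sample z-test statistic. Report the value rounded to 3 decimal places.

SE = σ/√n = 12/√15 = 3.0984
z = (x̄−μ₀)/SE = (49.8−51)/3.0984 = -0.3873

test statistic = -0.387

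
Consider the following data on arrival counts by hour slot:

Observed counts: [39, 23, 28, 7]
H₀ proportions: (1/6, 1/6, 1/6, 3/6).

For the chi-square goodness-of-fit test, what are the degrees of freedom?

degrees of freedom = 3

df = k − 1 = 4 − 1 = 3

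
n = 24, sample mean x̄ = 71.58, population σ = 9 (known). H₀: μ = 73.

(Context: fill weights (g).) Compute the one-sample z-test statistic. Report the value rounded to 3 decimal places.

test statistic = -0.773

SE = σ/√n = 9/√24 = 1.8371
z = (x̄−μ₀)/SE = (71.58−73)/1.8371 = -0.7730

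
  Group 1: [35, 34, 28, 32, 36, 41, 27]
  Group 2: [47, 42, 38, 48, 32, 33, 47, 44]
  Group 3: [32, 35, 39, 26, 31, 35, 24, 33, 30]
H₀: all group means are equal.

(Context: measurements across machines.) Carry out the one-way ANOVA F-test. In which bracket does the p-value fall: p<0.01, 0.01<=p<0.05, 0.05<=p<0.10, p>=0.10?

p-value bracket: p<0.01

Group means [33.29, 41.38, 31.67], grand mean 35.375
SSB = Σnᵢ(x̄ᵢ−x̄)² = 442.321; SSW = ΣΣ(x−x̄ᵢ)² = 595.304
MSB = 442.321/2 = 221.1607; MSW = 595.304/21 = 28.3478
F = MSB/MSW = 7.8017
df = (2, 21)
p-value (upper-tail) = 0.00293
→ bracket: p<0.01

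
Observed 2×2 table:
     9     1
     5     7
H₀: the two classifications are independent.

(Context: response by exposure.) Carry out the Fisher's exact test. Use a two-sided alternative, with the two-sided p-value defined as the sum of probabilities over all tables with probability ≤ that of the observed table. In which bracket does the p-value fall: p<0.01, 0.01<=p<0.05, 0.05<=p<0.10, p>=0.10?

p-value bracket: 0.01<=p<0.05

Margins: r₁=10, r₂=12, c₁=14, c₂=8, n=22
p_obs = C(10,9)·C(12,5)/C(22,14); sum pmf over tables with pmf ≤ p_obs
p-value (two-sided) = 0.03096
→ bracket: 0.01<=p<0.05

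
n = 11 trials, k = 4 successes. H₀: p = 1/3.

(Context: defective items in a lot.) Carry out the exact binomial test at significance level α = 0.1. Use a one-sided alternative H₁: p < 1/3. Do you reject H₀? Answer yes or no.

Exact binomial: n=11, k=4, p₀=1/3=0.3333
P(X≤4) from Σ C(n,i)·p₀^i·(1−p₀)^(n−i)
p-value (one-sided, H₁ less) = 0.71100
At α=0.1: p ≥ α → fail to reject H₀

reject H₀: no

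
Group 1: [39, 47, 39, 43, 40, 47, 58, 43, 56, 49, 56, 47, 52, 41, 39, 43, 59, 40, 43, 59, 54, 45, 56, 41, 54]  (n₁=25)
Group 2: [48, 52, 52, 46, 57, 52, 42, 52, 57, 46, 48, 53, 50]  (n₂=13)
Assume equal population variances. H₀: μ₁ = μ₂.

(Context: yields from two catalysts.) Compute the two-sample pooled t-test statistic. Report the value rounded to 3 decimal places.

test statistic = -1.294

x̄₁=47.600, s₁=7.071, n₁=25
x̄₂=50.385, s₂=4.331, n₂=13
s_p² = [24·7.071² + 12·4.331²]/36 = 39.5855
SE = √(s_p²·(1/25+1/13)) = 2.1514
t = (47.600−50.385)/2.1514 = -1.2943
df = 36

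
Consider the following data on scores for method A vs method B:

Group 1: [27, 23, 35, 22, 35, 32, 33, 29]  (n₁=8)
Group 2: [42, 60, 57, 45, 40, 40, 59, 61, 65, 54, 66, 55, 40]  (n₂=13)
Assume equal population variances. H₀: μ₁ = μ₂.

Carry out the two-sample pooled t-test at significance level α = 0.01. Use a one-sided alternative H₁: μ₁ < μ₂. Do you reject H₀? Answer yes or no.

x̄₁=29.500, s₁=5.127, n₁=8
x̄₂=52.615, s₂=9.887, n₂=13
s_p² = [7·5.127² + 12·9.887²]/19 = 71.4251
SE = √(s_p²·(1/8+1/13)) = 3.7977
t = (29.500−52.615)/3.7977 = -6.0867
df = 19
p-value (one-sided, H₁ less) = 0.00000
At α=0.01: p < α → reject H₀

reject H₀: yes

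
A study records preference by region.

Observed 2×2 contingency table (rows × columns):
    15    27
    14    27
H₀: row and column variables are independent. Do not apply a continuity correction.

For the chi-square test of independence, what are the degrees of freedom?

degrees of freedom = 1

df = (r−1)(c−1) = (2−1)·(2−1) = 1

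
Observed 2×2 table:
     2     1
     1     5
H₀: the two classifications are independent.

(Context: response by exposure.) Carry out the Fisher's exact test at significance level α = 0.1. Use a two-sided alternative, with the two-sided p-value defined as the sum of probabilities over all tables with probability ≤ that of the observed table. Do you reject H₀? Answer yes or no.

reject H₀: no

Margins: r₁=3, r₂=6, c₁=3, c₂=6, n=9
p_obs = C(3,2)·C(6,1)/C(9,3); sum pmf over tables with pmf ≤ p_obs
p-value (two-sided) = 0.22619
At α=0.1: p ≥ α → fail to reject H₀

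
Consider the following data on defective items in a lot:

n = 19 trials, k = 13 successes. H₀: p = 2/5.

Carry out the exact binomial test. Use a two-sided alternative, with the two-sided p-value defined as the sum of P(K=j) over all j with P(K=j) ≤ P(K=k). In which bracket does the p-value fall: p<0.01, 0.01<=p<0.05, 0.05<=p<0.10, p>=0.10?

Exact binomial: n=19, k=13, p₀=2/5=0.4000
P(X=j) = C(n,j)·p₀^j·(1−p₀)^(n−j); p = Σ P(X=j) over j with P(X=j) ≤ P(X=13)
p-value (two-sided) = 0.01703
→ bracket: 0.01<=p<0.05

p-value bracket: 0.01<=p<0.05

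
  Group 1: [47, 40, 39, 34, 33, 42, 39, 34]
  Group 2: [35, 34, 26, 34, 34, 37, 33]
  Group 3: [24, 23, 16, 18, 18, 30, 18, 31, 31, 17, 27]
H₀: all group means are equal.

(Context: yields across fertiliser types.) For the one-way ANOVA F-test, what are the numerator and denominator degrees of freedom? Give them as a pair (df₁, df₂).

k = 3 groups, N = 26 total
df = (k−1, N−k) = (3−1, 26−3) = (2, 23)

degrees of freedom = [2, 23]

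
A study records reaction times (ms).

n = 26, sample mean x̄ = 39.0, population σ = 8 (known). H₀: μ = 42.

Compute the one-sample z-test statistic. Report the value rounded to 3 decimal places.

SE = σ/√n = 8/√26 = 1.5689
z = (x̄−μ₀)/SE = (39.0−42)/1.5689 = -1.9121

test statistic = -1.912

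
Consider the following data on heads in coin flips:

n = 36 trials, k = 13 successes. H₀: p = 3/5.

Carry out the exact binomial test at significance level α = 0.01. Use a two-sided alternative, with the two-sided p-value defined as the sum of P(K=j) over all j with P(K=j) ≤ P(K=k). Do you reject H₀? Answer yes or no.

Exact binomial: n=36, k=13, p₀=3/5=0.6000
P(X=j) = C(n,j)·p₀^j·(1−p₀)^(n−j); p = Σ P(X=j) over j with P(X=j) ≤ P(X=13)
p-value (two-sided) = 0.00565
At α=0.01: p < α → reject H₀

reject H₀: yes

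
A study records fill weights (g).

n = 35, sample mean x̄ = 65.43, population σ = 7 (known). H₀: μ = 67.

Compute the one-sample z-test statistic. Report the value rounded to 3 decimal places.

SE = σ/√n = 7/√35 = 1.1832
z = (x̄−μ₀)/SE = (65.43−67)/1.1832 = -1.3269

test statistic = -1.327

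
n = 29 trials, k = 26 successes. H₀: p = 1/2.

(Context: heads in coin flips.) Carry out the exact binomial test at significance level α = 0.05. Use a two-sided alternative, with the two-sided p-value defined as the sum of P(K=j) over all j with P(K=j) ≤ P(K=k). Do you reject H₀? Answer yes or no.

Exact binomial: n=29, k=26, p₀=1/2=0.5000
P(X=j) = C(n,j)·p₀^j·(1−p₀)^(n−j); p = Σ P(X=j) over j with P(X=j) ≤ P(X=26)
p-value (two-sided) = 0.00002
At α=0.05: p < α → reject H₀

reject H₀: yes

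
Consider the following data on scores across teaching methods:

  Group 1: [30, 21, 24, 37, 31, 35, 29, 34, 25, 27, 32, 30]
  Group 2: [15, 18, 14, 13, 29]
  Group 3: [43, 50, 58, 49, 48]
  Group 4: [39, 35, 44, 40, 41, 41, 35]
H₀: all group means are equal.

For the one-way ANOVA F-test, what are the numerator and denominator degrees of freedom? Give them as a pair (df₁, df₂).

k = 4 groups, N = 29 total
df = (k−1, N−k) = (4−1, 29−4) = (3, 25)

degrees of freedom = [3, 25]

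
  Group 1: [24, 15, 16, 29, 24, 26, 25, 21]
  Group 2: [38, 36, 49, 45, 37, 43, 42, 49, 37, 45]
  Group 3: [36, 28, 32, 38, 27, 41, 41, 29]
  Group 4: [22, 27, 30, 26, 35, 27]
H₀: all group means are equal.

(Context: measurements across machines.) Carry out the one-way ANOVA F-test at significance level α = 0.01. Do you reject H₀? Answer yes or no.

Group means [22.50, 42.10, 34.00, 27.83], grand mean 32.500
SSB = Σnᵢ(x̄ᵢ−x̄)² = 1870.267; SSW = ΣΣ(x−x̄ᵢ)² = 711.733
MSB = 1870.267/3 = 623.4222; MSW = 711.733/28 = 25.4190
F = MSB/MSW = 24.5258
df = (3, 28)
p-value (upper-tail) = 0.00000
At α=0.01: p < α → reject H₀

reject H₀: yes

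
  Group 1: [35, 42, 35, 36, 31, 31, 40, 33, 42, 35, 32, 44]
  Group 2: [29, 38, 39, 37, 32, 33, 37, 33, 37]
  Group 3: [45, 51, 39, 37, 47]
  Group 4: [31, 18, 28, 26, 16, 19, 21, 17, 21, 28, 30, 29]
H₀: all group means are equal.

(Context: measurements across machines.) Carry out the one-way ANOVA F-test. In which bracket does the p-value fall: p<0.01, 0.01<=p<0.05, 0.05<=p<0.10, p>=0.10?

p-value bracket: p<0.01

Group means [36.33, 35.00, 43.80, 23.67], grand mean 33.000
SSB = Σnᵢ(x̄ᵢ−x̄)² = 1797.867; SSW = ΣΣ(x−x̄ᵢ)² = 788.133
MSB = 1797.867/3 = 599.2889; MSW = 788.133/34 = 23.1804
F = MSB/MSW = 25.8533
df = (3, 34)
p-value (upper-tail) = 0.00000
→ bracket: p<0.01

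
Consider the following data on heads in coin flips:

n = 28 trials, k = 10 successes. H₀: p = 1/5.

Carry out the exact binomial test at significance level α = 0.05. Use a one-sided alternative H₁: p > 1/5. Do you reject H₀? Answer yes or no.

reject H₀: yes

Exact binomial: n=28, k=10, p₀=1/5=0.2000
P(X≥10) from Σ C(n,i)·p₀^i·(1−p₀)^(n−i)
p-value (one-sided, H₁ greater) = 0.03907
At α=0.05: p < α → reject H₀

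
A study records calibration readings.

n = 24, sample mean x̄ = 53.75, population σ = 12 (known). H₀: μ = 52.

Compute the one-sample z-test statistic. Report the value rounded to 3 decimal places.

test statistic = 0.714

SE = σ/√n = 12/√24 = 2.4495
z = (x̄−μ₀)/SE = (53.75−52)/2.4495 = 0.7144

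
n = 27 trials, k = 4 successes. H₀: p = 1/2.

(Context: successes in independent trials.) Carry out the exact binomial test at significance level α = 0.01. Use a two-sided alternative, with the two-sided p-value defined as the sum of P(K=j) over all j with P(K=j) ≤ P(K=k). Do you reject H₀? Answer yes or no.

reject H₀: yes

Exact binomial: n=27, k=4, p₀=1/2=0.5000
P(X=j) = C(n,j)·p₀^j·(1−p₀)^(n−j); p = Σ P(X=j) over j with P(X=j) ≤ P(X=4)
p-value (two-sided) = 0.00031
At α=0.01: p < α → reject H₀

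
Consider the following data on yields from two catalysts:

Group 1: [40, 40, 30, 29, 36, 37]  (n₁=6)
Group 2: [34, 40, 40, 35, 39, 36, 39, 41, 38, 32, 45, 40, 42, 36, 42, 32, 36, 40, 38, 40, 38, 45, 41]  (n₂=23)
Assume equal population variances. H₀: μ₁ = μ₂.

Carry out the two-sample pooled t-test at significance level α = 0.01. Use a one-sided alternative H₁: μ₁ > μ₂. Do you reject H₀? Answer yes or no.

reject H₀: no

x̄₁=35.333, s₁=4.803, n₁=6
x̄₂=38.652, s₂=3.498, n₂=23
s_p² = [5·4.803² + 22·3.498²]/27 = 14.2426
SE = √(s_p²·(1/6+1/23)) = 1.7300
t = (35.333−38.652)/1.7300 = -1.9184
df = 27
p-value (one-sided, H₁ greater) = 0.96715
At α=0.01: p ≥ α → fail to reject H₀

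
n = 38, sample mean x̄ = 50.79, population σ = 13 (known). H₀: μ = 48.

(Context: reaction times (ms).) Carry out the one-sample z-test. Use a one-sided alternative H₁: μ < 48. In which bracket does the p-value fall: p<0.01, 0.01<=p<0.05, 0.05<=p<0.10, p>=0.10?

p-value bracket: p>=0.10

SE = σ/√n = 13/√38 = 2.1089
z = (x̄−μ₀)/SE = (50.79−48)/2.1089 = 1.3230
p-value (one-sided, H₁ less) = 0.90708
→ bracket: p>=0.10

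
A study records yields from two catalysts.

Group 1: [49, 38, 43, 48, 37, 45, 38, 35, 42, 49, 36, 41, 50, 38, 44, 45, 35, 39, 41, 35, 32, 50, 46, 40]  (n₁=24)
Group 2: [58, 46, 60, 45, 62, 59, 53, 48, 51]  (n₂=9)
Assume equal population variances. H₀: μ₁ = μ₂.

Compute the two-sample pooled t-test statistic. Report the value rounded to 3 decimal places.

test statistic = -5.441

x̄₁=41.500, s₁=5.381, n₁=24
x̄₂=53.556, s₂=6.425, n₂=9
s_p² = [23·5.381² + 8·6.425²]/31 = 32.1362
SE = √(s_p²·(1/24+1/9)) = 2.2158
t = (41.500−53.556)/2.2158 = -5.4408
df = 31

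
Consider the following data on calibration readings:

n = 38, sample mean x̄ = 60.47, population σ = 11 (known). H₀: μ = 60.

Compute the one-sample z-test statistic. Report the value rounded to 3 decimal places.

SE = σ/√n = 11/√38 = 1.7844
z = (x̄−μ₀)/SE = (60.47−60)/1.7844 = 0.2634

test statistic = 0.263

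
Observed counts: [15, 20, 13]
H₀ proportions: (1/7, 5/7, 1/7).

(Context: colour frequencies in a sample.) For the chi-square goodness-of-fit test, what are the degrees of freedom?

df = k − 1 = 3 − 1 = 2

degrees of freedom = 2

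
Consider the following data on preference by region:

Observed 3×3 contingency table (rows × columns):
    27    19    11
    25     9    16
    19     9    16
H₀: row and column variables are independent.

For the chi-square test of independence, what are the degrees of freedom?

df = (r−1)(c−1) = (3−1)·(3−1) = 4

degrees of freedom = 4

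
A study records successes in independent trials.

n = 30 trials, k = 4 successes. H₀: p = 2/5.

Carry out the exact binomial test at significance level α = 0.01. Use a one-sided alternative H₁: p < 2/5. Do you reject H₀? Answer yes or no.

Exact binomial: n=30, k=4, p₀=2/5=0.4000
P(X≤4) from Σ C(n,i)·p₀^i·(1−p₀)^(n−i)
p-value (one-sided, H₁ less) = 0.00151
At α=0.01: p < α → reject H₀

reject H₀: yes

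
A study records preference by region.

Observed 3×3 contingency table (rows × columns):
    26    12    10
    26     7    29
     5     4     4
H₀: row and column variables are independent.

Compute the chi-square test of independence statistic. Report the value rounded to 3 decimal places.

test statistic = 10.201

Row totals [48, 62, 13], col totals [57, 23, 43], n=123
χ² = (26−22.24)²/22.24 + (12−8.98)²/8.98 + (10−16.78)²/16.78 + (26−28.73)²/28.73 + (7−11.59)²/11.59 + (29−21.67)²/21.67 + (5−6.02)²/6.02 + (4−2.43)²/2.43 + (4−4.54)²/4.54 = 10.2008
df = 4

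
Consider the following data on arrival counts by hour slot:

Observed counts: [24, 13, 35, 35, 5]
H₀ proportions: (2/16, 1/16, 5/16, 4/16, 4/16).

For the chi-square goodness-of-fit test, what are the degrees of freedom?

df = k − 1 = 5 − 1 = 4

degrees of freedom = 4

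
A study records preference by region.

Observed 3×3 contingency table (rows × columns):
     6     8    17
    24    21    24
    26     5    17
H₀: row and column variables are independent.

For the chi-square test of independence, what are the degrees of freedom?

df = (r−1)(c−1) = (3−1)·(3−1) = 4

degrees of freedom = 4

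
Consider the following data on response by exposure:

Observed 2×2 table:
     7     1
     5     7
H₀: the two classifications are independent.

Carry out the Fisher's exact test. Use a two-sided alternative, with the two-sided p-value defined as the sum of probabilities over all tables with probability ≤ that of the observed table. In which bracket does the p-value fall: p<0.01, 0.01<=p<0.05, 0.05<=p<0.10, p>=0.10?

p-value bracket: 0.05<=p<0.10

Margins: r₁=8, r₂=12, c₁=12, c₂=8, n=20
p_obs = C(8,7)·C(12,5)/C(20,12); sum pmf over tables with pmf ≤ p_obs
p-value (two-sided) = 0.06967
→ bracket: 0.05<=p<0.10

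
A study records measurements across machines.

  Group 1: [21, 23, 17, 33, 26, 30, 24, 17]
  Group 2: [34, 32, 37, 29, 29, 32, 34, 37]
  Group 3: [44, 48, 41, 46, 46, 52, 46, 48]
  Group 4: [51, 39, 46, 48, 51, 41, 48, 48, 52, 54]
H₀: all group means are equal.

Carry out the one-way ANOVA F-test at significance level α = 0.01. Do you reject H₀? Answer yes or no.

Group means [23.88, 33.00, 46.38, 47.80], grand mean 38.353
SSB = Σnᵢ(x̄ᵢ−x̄)² = 3313.415; SSW = ΣΣ(x−x̄ᵢ)² = 572.350
MSB = 3313.415/3 = 1104.4716; MSW = 572.350/30 = 19.0783
F = MSB/MSW = 57.8914
df = (3, 30)
p-value (upper-tail) = 0.00000
At α=0.01: p < α → reject H₀

reject H₀: yes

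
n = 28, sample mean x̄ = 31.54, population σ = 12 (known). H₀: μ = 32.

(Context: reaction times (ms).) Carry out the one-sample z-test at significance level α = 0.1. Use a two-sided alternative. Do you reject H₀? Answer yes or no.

SE = σ/√n = 12/√28 = 2.2678
z = (x̄−μ₀)/SE = (31.54−32)/2.2678 = -0.2028
p-value (two-sided) = 0.83926
At α=0.1: p ≥ α → fail to reject H₀

reject H₀: no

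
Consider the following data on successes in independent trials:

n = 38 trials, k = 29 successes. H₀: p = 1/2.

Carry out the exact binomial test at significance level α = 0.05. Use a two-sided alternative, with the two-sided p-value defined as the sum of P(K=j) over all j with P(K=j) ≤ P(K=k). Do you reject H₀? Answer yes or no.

Exact binomial: n=38, k=29, p₀=1/2=0.5000
P(X=j) = C(n,j)·p₀^j·(1−p₀)^(n−j); p = Σ P(X=j) over j with P(X=j) ≤ P(X=29)
p-value (two-sided) = 0.00166
At α=0.05: p < α → reject H₀

reject H₀: yes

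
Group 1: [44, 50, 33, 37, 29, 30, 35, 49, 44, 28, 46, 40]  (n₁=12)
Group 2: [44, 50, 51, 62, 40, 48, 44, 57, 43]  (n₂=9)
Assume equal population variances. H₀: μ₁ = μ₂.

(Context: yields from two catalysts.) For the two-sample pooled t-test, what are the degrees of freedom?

df = n₁ + n₂ − 2 = 12 + 9 − 2 = 19

degrees of freedom = 19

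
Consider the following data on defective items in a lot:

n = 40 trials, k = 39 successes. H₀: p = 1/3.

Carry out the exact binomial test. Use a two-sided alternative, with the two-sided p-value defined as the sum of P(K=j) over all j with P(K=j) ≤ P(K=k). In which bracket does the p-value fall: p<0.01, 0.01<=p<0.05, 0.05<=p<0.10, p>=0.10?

Exact binomial: n=40, k=39, p₀=1/3=0.3333
P(X=j) = C(n,j)·p₀^j·(1−p₀)^(n−j); p = Σ P(X=j) over j with P(X=j) ≤ P(X=39)
p-value (two-sided) = 0.00000
→ bracket: p<0.01

p-value bracket: p<0.01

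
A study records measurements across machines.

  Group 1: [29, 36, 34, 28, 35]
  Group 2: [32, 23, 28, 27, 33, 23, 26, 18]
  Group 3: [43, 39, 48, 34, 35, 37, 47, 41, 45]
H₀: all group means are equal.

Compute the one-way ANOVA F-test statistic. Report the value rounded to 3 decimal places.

Group means [32.40, 26.25, 41.00], grand mean 33.682
SSB = Σnᵢ(x̄ᵢ−x̄)² = 932.073; SSW = ΣΣ(x−x̄ᵢ)² = 434.700
MSB = 932.073/2 = 466.0364; MSW = 434.700/19 = 22.8789
F = MSB/MSW = 20.3697
df = (2, 19)

test statistic = 20.370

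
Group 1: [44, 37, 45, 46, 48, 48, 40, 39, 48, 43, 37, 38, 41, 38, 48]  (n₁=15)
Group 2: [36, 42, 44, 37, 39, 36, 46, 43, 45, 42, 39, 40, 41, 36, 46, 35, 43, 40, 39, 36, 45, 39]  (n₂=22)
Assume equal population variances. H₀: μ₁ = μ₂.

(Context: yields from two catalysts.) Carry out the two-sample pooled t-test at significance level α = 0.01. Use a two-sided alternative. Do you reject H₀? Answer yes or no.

x̄₁=42.667, s₁=4.337, n₁=15
x̄₂=40.409, s₂=3.541, n₂=22
s_p² = [14·4.337² + 21·3.541²]/35 = 15.0472
SE = √(s_p²·(1/15+1/22)) = 1.2989
t = (42.667−40.409)/1.2989 = 1.7381
df = 35
p-value (two-sided) = 0.09099
At α=0.01: p ≥ α → fail to reject H₀

reject H₀: no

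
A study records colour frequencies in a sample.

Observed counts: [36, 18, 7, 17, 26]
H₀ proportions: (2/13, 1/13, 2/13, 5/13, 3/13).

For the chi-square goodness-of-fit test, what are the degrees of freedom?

degrees of freedom = 4

df = k − 1 = 5 − 1 = 4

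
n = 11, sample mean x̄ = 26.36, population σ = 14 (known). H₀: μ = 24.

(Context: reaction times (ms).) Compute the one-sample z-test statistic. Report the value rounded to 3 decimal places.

test statistic = 0.559

SE = σ/√n = 14/√11 = 4.2212
z = (x̄−μ₀)/SE = (26.36−24)/4.2212 = 0.5591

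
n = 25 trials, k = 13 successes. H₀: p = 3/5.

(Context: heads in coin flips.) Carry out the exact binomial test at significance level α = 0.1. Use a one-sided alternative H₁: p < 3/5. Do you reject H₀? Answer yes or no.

reject H₀: no

Exact binomial: n=25, k=13, p₀=3/5=0.6000
P(X≤13) from Σ C(n,i)·p₀^i·(1−p₀)^(n−i)
p-value (one-sided, H₁ less) = 0.26772
At α=0.1: p ≥ α → fail to reject H₀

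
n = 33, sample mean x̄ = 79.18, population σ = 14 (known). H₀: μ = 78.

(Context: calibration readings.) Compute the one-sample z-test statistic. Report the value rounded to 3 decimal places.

test statistic = 0.484

SE = σ/√n = 14/√33 = 2.4371
z = (x̄−μ₀)/SE = (79.18−78)/2.4371 = 0.4842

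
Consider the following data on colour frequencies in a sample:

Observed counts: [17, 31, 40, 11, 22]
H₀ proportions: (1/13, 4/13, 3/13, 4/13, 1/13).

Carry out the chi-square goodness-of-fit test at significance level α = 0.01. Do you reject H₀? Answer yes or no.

reject H₀: yes

n = 121; E_i = n·p_i = [9.31, 37.23, 27.92, 37.23, 9.31]
χ² = (17−9.31)²/9.31 + (31−37.23)²/37.23 + (40−27.92)²/27.92 + (11−37.23)²/37.23 + (22−9.31)²/9.31 = 48.4118
df = 4
p-value (upper-tail) = 0.00000
At α=0.01: p < α → reject H₀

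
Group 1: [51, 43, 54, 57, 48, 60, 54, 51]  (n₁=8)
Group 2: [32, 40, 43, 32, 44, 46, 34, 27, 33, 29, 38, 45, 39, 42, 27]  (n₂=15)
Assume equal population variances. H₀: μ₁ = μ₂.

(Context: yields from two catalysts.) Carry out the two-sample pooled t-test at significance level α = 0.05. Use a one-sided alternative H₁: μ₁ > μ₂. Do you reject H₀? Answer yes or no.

x̄₁=52.250, s₁=5.285, n₁=8
x̄₂=36.733, s₂=6.584, n₂=15
s_p² = [7·5.285² + 14·6.584²]/21 = 38.2111
SE = √(s_p²·(1/8+1/15)) = 2.7063
t = (52.250−36.733)/2.7063 = 5.7336
df = 21
p-value (one-sided, H₁ greater) = 0.00001
At α=0.05: p < α → reject H₀

reject H₀: yes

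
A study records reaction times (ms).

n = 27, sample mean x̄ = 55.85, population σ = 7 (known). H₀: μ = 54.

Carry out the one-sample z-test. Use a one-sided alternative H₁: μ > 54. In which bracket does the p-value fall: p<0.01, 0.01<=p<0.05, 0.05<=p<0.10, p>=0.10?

SE = σ/√n = 7/√27 = 1.3472
z = (x̄−μ₀)/SE = (55.85−54)/1.3472 = 1.3733
p-value (one-sided, H₁ greater) = 0.08483
→ bracket: 0.05<=p<0.10

p-value bracket: 0.05<=p<0.10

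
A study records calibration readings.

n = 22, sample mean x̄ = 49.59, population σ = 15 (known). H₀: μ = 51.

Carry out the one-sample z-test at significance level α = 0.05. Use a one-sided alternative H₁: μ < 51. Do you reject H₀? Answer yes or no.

SE = σ/√n = 15/√22 = 3.1980
z = (x̄−μ₀)/SE = (49.59−51)/3.1980 = -0.4409
p-value (one-sided, H₁ less) = 0.32964
At α=0.05: p ≥ α → fail to reject H₀

reject H₀: no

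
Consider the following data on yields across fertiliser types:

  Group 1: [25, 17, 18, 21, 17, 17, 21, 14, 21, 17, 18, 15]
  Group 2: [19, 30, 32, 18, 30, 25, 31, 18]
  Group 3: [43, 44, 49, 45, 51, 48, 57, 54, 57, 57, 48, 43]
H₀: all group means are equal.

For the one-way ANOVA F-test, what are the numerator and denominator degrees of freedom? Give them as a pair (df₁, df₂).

k = 3 groups, N = 32 total
df = (k−1, N−k) = (3−1, 32−3) = (2, 29)

degrees of freedom = [2, 29]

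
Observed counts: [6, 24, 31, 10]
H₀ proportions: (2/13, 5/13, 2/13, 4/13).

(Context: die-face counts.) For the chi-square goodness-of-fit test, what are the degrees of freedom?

degrees of freedom = 3

df = k − 1 = 4 − 1 = 3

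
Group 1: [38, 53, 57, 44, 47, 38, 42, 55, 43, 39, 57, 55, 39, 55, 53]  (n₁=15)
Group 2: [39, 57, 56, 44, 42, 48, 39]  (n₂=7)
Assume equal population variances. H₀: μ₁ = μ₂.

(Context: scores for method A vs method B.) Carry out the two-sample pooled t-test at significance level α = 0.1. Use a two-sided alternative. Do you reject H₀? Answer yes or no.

x̄₁=47.667, s₁=7.547, n₁=15
x̄₂=46.429, s₂=7.547, n₂=7
s_p² = [14·7.547² + 6·7.547²]/20 = 56.9524
SE = √(s_p²·(1/15+1/7)) = 3.4544
t = (47.667−46.429)/3.4544 = 0.3584
df = 20
p-value (two-sided) = 0.72379
At α=0.1: p ≥ α → fail to reject H₀

reject H₀: no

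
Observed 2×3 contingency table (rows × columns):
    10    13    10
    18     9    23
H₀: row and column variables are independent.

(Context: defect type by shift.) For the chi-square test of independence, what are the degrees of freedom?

degrees of freedom = 2

df = (r−1)(c−1) = (2−1)·(3−1) = 2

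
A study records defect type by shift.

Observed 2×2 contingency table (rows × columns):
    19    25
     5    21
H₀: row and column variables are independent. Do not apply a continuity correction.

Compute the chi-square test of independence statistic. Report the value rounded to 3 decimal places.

test statistic = 4.161

Row totals [44, 26], col totals [24, 46], n=70
χ² = (19−15.09)²/15.09 + (25−28.91)²/28.91 + (5−8.91)²/8.91 + (21−17.09)²/17.09 = 4.1611
df = 1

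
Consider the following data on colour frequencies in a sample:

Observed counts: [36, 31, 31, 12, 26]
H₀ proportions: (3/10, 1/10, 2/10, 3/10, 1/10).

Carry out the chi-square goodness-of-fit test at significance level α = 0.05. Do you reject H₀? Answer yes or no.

reject H₀: yes

n = 136; E_i = n·p_i = [40.80, 13.60, 27.20, 40.80, 13.60]
χ² = (36−40.80)²/40.80 + (31−13.60)²/13.60 + (31−27.20)²/27.20 + (12−40.80)²/40.80 + (26−13.60)²/13.60 = 54.9926
df = 4
p-value (upper-tail) = 0.00000
At α=0.05: p < α → reject H₀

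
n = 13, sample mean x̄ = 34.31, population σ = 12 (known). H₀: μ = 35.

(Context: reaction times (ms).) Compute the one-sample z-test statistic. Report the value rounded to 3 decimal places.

test statistic = -0.207

SE = σ/√n = 12/√13 = 3.3282
z = (x̄−μ₀)/SE = (34.31−35)/3.3282 = -0.2073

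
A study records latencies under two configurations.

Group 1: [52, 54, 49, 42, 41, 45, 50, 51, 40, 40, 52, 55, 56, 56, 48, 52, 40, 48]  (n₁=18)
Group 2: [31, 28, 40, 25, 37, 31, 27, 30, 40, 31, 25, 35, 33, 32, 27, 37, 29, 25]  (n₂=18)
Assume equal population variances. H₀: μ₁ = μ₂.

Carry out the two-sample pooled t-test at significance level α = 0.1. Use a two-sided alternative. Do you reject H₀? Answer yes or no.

x̄₁=48.389, s₁=5.731, n₁=18
x̄₂=31.278, s₂=4.897, n₂=18
s_p² = [17·5.731² + 17·4.897²]/34 = 28.4085
SE = √(s_p²·(1/18+1/18)) = 1.7767
t = (48.389−31.278)/1.7767 = 9.6311
df = 34
p-value (two-sided) = 0.00000
At α=0.1: p < α → reject H₀

reject H₀: yes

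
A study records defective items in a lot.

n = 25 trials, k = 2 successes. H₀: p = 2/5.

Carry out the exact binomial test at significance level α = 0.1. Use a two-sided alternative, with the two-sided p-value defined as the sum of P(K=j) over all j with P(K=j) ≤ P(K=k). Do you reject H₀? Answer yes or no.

reject H₀: yes

Exact binomial: n=25, k=2, p₀=2/5=0.4000
P(X=j) = C(n,j)·p₀^j·(1−p₀)^(n−j); p = Σ P(X=j) over j with P(X=j) ≤ P(X=2)
p-value (two-sided) = 0.00071
At α=0.1: p < α → reject H₀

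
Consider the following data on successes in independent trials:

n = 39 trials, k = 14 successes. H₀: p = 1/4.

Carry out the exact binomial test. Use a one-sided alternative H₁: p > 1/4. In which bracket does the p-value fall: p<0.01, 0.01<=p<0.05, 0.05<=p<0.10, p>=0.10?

p-value bracket: 0.05<=p<0.10

Exact binomial: n=39, k=14, p₀=1/4=0.2500
P(X≥14) from Σ C(n,i)·p₀^i·(1−p₀)^(n−i)
p-value (one-sided, H₁ greater) = 0.08615
→ bracket: 0.05<=p<0.10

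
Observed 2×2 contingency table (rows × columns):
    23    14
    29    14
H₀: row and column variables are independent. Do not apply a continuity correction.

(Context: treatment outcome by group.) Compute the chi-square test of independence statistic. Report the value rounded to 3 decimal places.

Row totals [37, 43], col totals [52, 28], n=80
χ² = (23−24.05)²/24.05 + (14−12.95)²/12.95 + (29−27.95)²/27.95 + (14−15.05)²/15.05 = 0.2437
df = 1

test statistic = 0.244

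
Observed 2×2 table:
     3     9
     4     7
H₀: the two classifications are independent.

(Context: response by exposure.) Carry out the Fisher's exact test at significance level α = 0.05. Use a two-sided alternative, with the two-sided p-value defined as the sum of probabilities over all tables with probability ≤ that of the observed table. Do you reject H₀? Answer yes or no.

reject H₀: no

Margins: r₁=12, r₂=11, c₁=7, c₂=16, n=23
p_obs = C(12,3)·C(11,4)/C(23,7); sum pmf over tables with pmf ≤ p_obs
p-value (two-sided) = 0.66685
At α=0.05: p ≥ α → fail to reject H₀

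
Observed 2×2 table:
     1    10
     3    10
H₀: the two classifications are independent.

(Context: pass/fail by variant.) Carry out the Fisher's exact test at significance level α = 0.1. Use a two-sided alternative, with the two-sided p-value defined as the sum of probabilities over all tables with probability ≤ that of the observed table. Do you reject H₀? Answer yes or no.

reject H₀: no

Margins: r₁=11, r₂=13, c₁=4, c₂=20, n=24
p_obs = C(11,1)·C(13,3)/C(24,4); sum pmf over tables with pmf ≤ p_obs
p-value (two-sided) = 0.59627
At α=0.1: p ≥ α → fail to reject H₀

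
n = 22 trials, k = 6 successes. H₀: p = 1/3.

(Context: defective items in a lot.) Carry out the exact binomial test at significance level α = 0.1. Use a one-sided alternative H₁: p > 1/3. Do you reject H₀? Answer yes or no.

Exact binomial: n=22, k=6, p₀=1/3=0.3333
P(X≥6) from Σ C(n,i)·p₀^i·(1−p₀)^(n−i)
p-value (one-sided, H₁ greater) = 0.79385
At α=0.1: p ≥ α → fail to reject H₀

reject H₀: no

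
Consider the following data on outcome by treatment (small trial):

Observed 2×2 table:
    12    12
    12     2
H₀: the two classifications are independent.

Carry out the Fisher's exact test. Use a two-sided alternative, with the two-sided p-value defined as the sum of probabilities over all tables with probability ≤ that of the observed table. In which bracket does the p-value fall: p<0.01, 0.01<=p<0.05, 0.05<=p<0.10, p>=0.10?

p-value bracket: 0.01<=p<0.05

Margins: r₁=24, r₂=14, c₁=24, c₂=14, n=38
p_obs = C(24,12)·C(14,12)/C(38,24); sum pmf over tables with pmf ≤ p_obs
p-value (two-sided) = 0.03924
→ bracket: 0.01<=p<0.05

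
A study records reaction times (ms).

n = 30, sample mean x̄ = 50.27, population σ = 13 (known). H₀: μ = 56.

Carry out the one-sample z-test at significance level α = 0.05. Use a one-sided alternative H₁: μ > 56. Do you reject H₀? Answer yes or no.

SE = σ/√n = 13/√30 = 2.3735
z = (x̄−μ₀)/SE = (50.27−56)/2.3735 = -2.4142
p-value (one-sided, H₁ greater) = 0.99211
At α=0.05: p ≥ α → fail to reject H₀

reject H₀: no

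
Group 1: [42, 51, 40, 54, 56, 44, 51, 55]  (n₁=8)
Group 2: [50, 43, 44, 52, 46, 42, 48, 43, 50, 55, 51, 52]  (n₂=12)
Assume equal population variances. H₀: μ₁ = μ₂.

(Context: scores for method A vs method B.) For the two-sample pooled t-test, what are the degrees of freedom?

df = n₁ + n₂ − 2 = 8 + 12 − 2 = 18

degrees of freedom = 18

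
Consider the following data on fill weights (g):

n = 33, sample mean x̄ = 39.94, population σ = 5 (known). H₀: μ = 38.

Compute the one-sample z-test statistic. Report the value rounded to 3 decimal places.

test statistic = 2.229

SE = σ/√n = 5/√33 = 0.8704
z = (x̄−μ₀)/SE = (39.94−38)/0.8704 = 2.2289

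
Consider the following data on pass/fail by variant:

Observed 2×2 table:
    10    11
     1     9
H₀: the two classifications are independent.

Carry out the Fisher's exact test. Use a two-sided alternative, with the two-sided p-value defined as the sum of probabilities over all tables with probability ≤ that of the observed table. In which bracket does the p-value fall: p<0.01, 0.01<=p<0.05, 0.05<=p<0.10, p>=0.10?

p-value bracket: 0.05<=p<0.10

Margins: r₁=21, r₂=10, c₁=11, c₂=20, n=31
p_obs = C(21,10)·C(10,1)/C(31,11); sum pmf over tables with pmf ≤ p_obs
p-value (two-sided) = 0.05504
→ bracket: 0.05<=p<0.10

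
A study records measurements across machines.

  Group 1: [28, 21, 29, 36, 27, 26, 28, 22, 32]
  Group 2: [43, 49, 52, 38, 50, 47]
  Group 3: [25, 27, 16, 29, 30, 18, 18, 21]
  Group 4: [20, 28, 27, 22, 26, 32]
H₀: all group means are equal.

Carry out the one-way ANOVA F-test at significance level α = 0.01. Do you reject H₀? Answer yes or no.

Group means [27.67, 46.50, 23.00, 25.83], grand mean 29.897
SSB = Σnᵢ(x̄ᵢ−x̄)² = 2178.356; SSW = ΣΣ(x−x̄ᵢ)² = 604.333
MSB = 2178.356/3 = 726.1188; MSW = 604.333/25 = 24.1733
F = MSB/MSW = 30.0380
df = (3, 25)
p-value (upper-tail) = 0.00000
At α=0.01: p < α → reject H₀

reject H₀: yes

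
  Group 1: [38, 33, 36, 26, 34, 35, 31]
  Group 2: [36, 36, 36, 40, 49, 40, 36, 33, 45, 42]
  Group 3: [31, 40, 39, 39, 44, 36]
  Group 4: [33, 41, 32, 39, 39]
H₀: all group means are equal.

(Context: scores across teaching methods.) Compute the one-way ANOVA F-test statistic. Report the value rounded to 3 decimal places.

Group means [33.29, 39.30, 38.17, 36.80], grand mean 37.107
SSB = Σnᵢ(x̄ᵢ−x̄)² = 157.517; SSW = ΣΣ(x−x̄ᵢ)² = 469.162
MSB = 157.517/3 = 52.5056; MSW = 469.162/24 = 19.5484
F = MSB/MSW = 2.6859
df = (3, 24)

test statistic = 2.686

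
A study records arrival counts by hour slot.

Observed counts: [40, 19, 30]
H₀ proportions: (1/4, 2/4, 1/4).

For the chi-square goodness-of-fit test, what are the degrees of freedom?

degrees of freedom = 2

df = k − 1 = 3 − 1 = 2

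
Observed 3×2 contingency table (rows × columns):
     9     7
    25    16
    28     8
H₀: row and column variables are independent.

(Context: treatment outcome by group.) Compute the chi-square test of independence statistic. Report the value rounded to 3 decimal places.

test statistic = 3.379

Row totals [16, 41, 36], col totals [62, 31], n=93
χ² = (9−10.67)²/10.67 + (7−5.33)²/5.33 + (25−27.33)²/27.33 + (16−13.67)²/13.67 + (28−24.00)²/24.00 + (8−12.00)²/12.00 = 3.3788
df = 2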